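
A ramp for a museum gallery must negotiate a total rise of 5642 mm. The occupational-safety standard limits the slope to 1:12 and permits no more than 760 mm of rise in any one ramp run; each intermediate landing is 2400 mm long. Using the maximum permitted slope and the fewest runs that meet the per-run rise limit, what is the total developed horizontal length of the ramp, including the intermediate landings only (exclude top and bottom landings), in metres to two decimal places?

⌈5642/760⌉ = 8 ramp runs. That means 7 intermediate landings.
Horizontal run for 5642 mm of rise at 1:12 is 5642 × 12 = 67704 mm.
7 intermediate landings contribute 7 × 2400 = 16800 mm.
Total developed length = 67704 + 16800 = 84504 mm.
= 84.50 m.

84.50 m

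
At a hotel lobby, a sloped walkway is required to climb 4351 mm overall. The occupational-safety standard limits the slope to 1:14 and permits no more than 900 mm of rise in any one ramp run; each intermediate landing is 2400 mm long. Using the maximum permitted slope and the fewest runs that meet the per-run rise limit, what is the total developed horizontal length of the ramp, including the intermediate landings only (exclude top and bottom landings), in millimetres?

70514 mm

4351 / 900 = 4.834 → round up to 5 ramp runs. That means 4 intermediate landings.
Ramp run (horizontal) at 1:14: 4351 × 14 = 60914 mm.
4 intermediate landings contribute 4 × 2400 = 9600 mm.
Total developed length = 60914 + 9600 = 70514 mm.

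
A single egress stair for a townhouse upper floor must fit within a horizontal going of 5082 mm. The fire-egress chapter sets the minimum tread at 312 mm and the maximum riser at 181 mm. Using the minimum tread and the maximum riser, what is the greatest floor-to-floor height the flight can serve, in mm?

3077 mm

5082 / 312 = 16.29, so 16 treads fit.
Risers = treads + 1 = 17.
Maximum height = 17 × 181 = 3077 mm.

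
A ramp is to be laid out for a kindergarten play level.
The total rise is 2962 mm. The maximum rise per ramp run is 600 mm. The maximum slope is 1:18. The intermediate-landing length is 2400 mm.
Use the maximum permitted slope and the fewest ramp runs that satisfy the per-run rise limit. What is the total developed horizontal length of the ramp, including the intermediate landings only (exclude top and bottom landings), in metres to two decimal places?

62.92 m

⌈2962/600⌉ = 5 ramp runs. That means 4 intermediate landings.
Horizontal run for 2962 mm of rise at 1:18 is 2962 × 18 = 53316 mm.
4 intermediate landings contribute 4 × 2400 = 9600 mm.
Total developed length = 53316 + 9600 = 62916 mm.
= 62.92 m.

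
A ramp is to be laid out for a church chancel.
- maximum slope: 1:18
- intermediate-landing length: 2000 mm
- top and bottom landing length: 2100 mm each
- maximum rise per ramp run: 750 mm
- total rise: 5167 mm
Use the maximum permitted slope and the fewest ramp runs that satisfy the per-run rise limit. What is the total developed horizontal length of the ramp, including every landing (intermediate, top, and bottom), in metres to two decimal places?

109.21 m

⌈5167/750⌉ = 7 ramp runs. That means 6 intermediate landings.
Ramp run (horizontal) at 1:18: 5167 × 18 = 93006 mm.
Intermediate landings: 6 × 2000 = 12000 mm.
Top and bottom landings: 2 × 2100 = 4200 mm.
Total = 93006 + 12000 + 4200 = 109206 mm.
= 109.21 m.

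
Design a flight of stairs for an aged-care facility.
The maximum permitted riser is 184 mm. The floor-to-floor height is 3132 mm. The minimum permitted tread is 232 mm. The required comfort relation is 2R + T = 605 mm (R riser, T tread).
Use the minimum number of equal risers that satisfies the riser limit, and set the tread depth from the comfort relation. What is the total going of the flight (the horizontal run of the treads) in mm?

3132 / 184 = 17.02, so 18 risers are needed.
Riser R = 3132 / 18 = 174 mm, within the 184 mm limit.
From 2R + T = 605: T = 605 − 348 = 257 mm.
18 risers give 17 treads; going = 17 × 257 = 4369 mm.

4369 mm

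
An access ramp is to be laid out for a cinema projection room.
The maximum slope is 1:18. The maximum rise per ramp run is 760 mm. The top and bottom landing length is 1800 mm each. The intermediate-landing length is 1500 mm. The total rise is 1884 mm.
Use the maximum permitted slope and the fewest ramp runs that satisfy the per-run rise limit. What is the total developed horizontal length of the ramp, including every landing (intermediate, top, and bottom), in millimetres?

1884 / 760 = 2.479 → round up to 3 ramp runs. That means 2 intermediate landings.
Ramp run (horizontal) at 1:18: 1884 × 18 = 33912 mm.
Intermediate landings: 2 × 1500 = 3000 mm.
Top and bottom landings: 2 × 1800 = 3600 mm.
Total = 33912 + 3000 + 3600 = 40512 mm.

40512 mm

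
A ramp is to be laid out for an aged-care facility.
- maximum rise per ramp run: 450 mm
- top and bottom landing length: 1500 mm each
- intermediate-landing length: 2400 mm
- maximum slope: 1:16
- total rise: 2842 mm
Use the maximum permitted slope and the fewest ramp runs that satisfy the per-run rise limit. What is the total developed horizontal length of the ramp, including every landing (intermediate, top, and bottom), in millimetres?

62872 mm

2842 / 450 = 6.32, so 7 ramp runs are needed. That means 6 intermediate landings.
Ramp run (horizontal) at 1:16: 2842 × 16 = 45472 mm.
Intermediate landings: 6 × 2400 = 14400 mm.
Top and bottom landings: 2 × 1500 = 3000 mm.
Total = 45472 + 14400 + 3000 = 62872 mm.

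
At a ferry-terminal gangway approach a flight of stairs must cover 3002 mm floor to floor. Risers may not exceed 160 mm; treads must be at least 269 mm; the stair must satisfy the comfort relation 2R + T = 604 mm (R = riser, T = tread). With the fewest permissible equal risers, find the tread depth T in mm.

288 mm

At most 160 each: 3002/160 = 18.76, giving 19 risers.
Each riser is 3002/19 = 158 mm (≤ 160 mm).
From 2R + T = 604: T = 604 − 316 = 288 mm.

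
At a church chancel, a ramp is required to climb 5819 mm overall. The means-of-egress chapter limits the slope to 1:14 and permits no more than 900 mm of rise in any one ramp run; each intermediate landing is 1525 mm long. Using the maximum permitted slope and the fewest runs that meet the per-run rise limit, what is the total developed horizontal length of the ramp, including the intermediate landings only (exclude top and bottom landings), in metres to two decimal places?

⌈5819/900⌉ = 7 ramp runs. That means 6 intermediate landings.
Horizontal run for 5819 mm of rise at 1:14 is 5819 × 14 = 81466 mm.
Intermediate landings: 6 × 1525 = 9150 mm.
Total developed length = 81466 + 9150 = 90616 mm.
= 90.62 m.

90.62 m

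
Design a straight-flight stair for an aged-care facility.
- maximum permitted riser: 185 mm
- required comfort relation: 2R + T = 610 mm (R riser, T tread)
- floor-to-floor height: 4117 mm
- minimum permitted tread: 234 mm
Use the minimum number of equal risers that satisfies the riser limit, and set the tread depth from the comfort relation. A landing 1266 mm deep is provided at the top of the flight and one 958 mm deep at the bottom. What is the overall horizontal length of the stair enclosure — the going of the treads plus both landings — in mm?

7768 mm

4117 / 185 = 22.25, so 23 risers are needed.
Riser R = 4117 / 23 = 179 mm, within the 185 mm limit.
T = 610 − 2·179 = 252 mm, which satisfies the 234 mm minimum.
Going = (23 − 1) × 252 = 5544 mm.
Add landings: 5544 + 1266 + 958 = 7768 mm.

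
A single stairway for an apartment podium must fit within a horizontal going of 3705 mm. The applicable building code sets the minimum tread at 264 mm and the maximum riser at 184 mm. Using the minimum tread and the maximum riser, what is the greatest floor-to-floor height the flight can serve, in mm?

Treads that fit: ⌊3705 / 264⌋ = 14.
Risers = treads + 1 = 15.
Maximum height = 15 × 184 = 2760 mm.

2760 mm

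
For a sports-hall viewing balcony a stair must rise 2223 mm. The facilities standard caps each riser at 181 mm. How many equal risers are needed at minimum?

⌈2223/181⌉ = 13 risers.

13 risers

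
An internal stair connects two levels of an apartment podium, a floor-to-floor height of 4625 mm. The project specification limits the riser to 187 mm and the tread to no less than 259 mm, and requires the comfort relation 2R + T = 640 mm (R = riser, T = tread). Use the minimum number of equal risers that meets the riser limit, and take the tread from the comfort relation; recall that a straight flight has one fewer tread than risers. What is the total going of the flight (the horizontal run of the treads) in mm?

6480 mm

4625 / 187 = 24.73, so 25 risers are needed.
Riser R = 4625 / 25 = 185 mm, within the 187 mm limit.
Tread T = 640 − 2 × 185 = 270 mm (≥ 259 mm).
Treads = 25 − 1 = 24; going = 24 × 270 = 6480 mm.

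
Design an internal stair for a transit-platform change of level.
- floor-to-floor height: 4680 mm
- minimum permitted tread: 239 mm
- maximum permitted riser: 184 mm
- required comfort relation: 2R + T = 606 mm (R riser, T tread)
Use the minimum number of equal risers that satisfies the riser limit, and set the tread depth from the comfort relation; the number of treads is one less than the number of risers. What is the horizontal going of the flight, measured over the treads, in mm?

4680 / 184 = 25.43, so 26 risers are needed.
R = 4680 ÷ 26 = 180 mm.
T = 606 − 2·180 = 246 mm, which satisfies the 239 mm minimum.
Going = (26 − 1) × 246 = 6150 mm.

6150 mm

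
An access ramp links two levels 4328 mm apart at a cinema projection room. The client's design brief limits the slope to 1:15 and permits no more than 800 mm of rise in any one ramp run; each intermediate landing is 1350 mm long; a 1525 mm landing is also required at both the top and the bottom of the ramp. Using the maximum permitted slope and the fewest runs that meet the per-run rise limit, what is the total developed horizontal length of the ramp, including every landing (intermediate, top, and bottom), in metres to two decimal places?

At most 800 each: 4328/800 = 5.41, giving 6 ramp runs. That means 5 intermediate landings.
Ramp run (horizontal) at 1:15: 4328 × 15 = 64920 mm.
5 intermediate landings contribute 5 × 1350 = 6750 mm.
Top and bottom landings: 2 × 1525 = 3050 mm.
Total = 64920 + 6750 + 3050 = 74720 mm.
= 74.72 m.

74.72 m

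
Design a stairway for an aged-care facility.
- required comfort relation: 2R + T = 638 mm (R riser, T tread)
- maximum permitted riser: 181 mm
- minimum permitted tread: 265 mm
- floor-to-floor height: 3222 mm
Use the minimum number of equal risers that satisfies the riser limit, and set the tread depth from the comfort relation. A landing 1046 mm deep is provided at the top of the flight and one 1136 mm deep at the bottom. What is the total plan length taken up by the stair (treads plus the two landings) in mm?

3222 / 181 = 17.801 → round up to 18 risers.
Riser R = 3222 / 18 = 179 mm, within the 181 mm limit.
Tread T = 638 − 2 × 179 = 280 mm (≥ 265 mm).
Going = (18 − 1) × 280 = 4760 mm.
Add landings: 4760 + 1046 + 1136 = 6942 mm.

6942 mm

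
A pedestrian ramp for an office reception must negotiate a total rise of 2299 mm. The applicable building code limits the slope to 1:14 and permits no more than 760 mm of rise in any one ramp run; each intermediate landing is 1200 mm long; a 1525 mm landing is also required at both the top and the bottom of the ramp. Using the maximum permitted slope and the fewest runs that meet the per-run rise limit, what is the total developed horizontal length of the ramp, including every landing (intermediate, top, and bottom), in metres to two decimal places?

38.84 m

2299 / 760 = 3.025 → round up to 4 ramp runs. That means 3 intermediate landings.
Ramp run (horizontal) at 1:14: 2299 × 14 = 32186 mm.
3 intermediate landings contribute 3 × 1200 = 3600 mm.
Top and bottom landings: 2 × 1525 = 3050 mm.
Total = 32186 + 3600 + 3050 = 38836 mm.
= 38.84 m.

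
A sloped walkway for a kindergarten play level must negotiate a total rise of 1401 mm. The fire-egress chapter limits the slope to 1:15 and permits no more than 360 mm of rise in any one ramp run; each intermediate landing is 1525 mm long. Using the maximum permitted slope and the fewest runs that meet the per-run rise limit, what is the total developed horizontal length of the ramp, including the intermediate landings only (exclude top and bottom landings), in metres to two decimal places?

1401 / 360 = 3.892 → round up to 4 ramp runs. That means 3 intermediate landings.
Ramp run (horizontal) at 1:15: 1401 × 15 = 21015 mm.
Intermediate landings: 3 × 1525 = 4575 mm.
Total developed length = 21015 + 4575 = 25590 mm.
= 25.59 m.

25.59 m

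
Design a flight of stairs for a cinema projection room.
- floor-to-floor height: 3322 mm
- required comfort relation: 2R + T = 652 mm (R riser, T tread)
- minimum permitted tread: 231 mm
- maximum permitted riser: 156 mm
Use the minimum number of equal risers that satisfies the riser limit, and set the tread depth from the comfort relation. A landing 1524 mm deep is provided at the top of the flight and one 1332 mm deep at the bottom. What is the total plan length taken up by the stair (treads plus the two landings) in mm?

10206 mm

3322 / 156 = 21.295 → round up to 22 risers.
R = 3322 ÷ 22 = 151 mm.
T = 652 − 2·151 = 350 mm, which satisfies the 231 mm minimum.
Treads = 22 − 1 = 21; going = 21 × 350 = 7350 mm.
Enclosure = 7350 + 1524 + 1332 = 10206 mm.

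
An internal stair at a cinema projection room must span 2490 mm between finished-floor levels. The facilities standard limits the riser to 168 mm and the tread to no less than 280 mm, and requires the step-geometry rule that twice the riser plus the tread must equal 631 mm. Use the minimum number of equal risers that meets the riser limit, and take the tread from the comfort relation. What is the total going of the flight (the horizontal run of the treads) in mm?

4186 mm

2490 / 168 = 14.821 → round up to 15 risers.
Each riser is 2490/15 = 166 mm (≤ 168 mm).
Tread T = 631 − 2 × 166 = 299 mm (≥ 280 mm).
Going = (15 − 1) × 299 = 4186 mm.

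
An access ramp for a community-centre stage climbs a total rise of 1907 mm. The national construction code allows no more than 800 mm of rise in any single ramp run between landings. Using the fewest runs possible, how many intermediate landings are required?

2 intermediate landings

At most 800 each: 1907/800 = 2.38, giving 3 ramp runs.
3 runs are separated by 2 intermediate landings.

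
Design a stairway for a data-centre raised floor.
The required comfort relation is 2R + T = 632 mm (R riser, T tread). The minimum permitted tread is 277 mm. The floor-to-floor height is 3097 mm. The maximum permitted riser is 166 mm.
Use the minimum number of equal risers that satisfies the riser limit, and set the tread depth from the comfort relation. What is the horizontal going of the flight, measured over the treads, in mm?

3097 / 166 = 18.657 → round up to 19 risers.
R = 3097 ÷ 19 = 163 mm.
Tread T = 632 − 2 × 163 = 306 mm (≥ 277 mm).
Treads = 19 − 1 = 18; going = 18 × 306 = 5508 mm.

5508 mm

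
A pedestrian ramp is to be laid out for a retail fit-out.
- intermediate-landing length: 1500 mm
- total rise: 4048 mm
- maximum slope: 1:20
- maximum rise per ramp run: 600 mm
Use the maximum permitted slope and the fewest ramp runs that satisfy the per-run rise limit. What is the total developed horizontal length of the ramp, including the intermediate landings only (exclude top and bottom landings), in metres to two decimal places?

4048 / 600 = 6.747 → round up to 7 ramp runs. That means 6 intermediate landings.
Ramp run (horizontal) at 1:20: 4048 × 20 = 80960 mm.
6 intermediate landings contribute 6 × 1500 = 9000 mm.
Total developed length = 80960 + 9000 = 89960 mm.
= 89.96 m.

89.96 m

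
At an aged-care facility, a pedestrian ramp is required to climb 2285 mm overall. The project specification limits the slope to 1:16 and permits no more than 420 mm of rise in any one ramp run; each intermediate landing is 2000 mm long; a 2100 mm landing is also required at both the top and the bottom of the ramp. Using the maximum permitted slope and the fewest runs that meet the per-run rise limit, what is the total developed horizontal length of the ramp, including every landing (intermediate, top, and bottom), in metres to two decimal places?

50.76 m

2285 / 420 = 5.44, so 6 ramp runs are needed. That means 5 intermediate landings.
Horizontal run for 2285 mm of rise at 1:16 is 2285 × 16 = 36560 mm.
Intermediate landings: 5 × 2000 = 10000 mm.
Top and bottom landings: 2 × 2100 = 4200 mm.
Total = 36560 + 10000 + 4200 = 50760 mm.
= 50.76 m.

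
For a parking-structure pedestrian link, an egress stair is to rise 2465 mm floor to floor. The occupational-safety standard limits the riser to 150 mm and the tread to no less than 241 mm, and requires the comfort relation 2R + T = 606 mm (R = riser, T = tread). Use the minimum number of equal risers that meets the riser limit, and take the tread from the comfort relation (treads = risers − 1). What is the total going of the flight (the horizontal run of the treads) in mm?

2465 / 150 = 16.43, so 17 risers are needed.
Each riser is 2465/17 = 145 mm (≤ 150 mm).
Tread T = 606 − 2 × 145 = 316 mm (≥ 241 mm).
Treads = 17 − 1 = 16; going = 16 × 316 = 5056 mm.

5056 mm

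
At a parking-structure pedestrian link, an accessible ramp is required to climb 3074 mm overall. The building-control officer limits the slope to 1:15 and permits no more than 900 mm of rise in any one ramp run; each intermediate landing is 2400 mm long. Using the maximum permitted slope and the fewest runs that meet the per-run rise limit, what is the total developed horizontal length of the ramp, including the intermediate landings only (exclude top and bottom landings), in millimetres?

⌈3074/900⌉ = 4 ramp runs. That means 3 intermediate landings.
Horizontal run for 3074 mm of rise at 1:15 is 3074 × 15 = 46110 mm.
3 intermediate landings contribute 3 × 2400 = 7200 mm.
Total developed length = 46110 + 7200 = 53310 mm.

53310 mm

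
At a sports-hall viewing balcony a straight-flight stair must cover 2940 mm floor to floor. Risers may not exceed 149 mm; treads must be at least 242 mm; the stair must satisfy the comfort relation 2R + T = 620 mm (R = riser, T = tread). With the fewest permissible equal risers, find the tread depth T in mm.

326 mm

⌈2940/149⌉ = 20 risers.
Riser R = 2940 / 20 = 147 mm, within the 149 mm limit.
Tread T = 620 − 2 × 147 = 326 mm (≥ 242 mm).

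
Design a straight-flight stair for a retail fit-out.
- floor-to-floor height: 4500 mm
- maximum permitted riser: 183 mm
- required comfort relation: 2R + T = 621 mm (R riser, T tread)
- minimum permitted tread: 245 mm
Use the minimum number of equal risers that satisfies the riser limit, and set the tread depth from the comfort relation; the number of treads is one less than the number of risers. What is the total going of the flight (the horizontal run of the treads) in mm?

6264 mm

4500 / 183 = 24.590 → round up to 25 risers.
R = 4500 ÷ 25 = 180 mm.
T = 621 − 2·180 = 261 mm, which satisfies the 245 mm minimum.
Going = (25 − 1) × 261 = 6264 mm.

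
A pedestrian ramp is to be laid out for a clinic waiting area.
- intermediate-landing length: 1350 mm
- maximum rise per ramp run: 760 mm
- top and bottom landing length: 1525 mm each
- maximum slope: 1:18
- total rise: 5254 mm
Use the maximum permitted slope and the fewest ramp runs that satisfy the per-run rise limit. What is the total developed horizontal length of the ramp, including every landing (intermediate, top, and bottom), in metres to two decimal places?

⌈5254/760⌉ = 7 ramp runs. That means 6 intermediate landings.
Horizontal run for 5254 mm of rise at 1:18 is 5254 × 18 = 94572 mm.
Intermediate landings: 6 × 1350 = 8100 mm.
Top and bottom landings: 2 × 1525 = 3050 mm.
Total = 94572 + 8100 + 3050 = 105722 mm.
= 105.72 m.

105.72 m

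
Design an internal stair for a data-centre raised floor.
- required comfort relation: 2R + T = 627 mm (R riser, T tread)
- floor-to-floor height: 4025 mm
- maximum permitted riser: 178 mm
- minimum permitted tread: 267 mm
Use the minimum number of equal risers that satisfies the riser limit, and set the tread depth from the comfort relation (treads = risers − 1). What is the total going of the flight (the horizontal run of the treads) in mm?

6094 mm

4025 / 178 = 22.61, so 23 risers are needed.
Riser R = 4025 / 23 = 175 mm, within the 178 mm limit.
From 2R + T = 627: T = 627 − 350 = 277 mm.
Going = (23 − 1) × 277 = 6094 mm.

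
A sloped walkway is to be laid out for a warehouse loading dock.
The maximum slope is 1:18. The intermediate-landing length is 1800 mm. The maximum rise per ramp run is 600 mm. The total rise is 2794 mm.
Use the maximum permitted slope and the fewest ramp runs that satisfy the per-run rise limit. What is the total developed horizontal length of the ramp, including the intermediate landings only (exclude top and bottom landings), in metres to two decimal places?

57.49 m

2794 / 600 = 4.66, so 5 ramp runs are needed. That means 4 intermediate landings.
Ramp run (horizontal) at 1:18: 2794 × 18 = 50292 mm.
4 intermediate landings contribute 4 × 1800 = 7200 mm.
Developed length = 50292 + 7200 = 57492 mm.
= 57.49 m.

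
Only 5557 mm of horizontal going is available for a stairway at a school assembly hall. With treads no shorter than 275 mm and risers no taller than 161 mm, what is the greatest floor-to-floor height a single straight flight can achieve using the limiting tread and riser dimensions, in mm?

5557 / 275 = 20.21, so 20 treads fit.
Risers = treads + 1 = 21.
Maximum height = 21 × 161 = 3381 mm.

3381 mm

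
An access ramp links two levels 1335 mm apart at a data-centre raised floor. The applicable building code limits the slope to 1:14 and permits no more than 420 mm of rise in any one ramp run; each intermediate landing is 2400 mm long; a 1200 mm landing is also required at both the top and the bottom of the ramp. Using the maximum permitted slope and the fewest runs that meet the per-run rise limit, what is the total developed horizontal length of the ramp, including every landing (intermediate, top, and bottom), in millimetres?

⌈1335/420⌉ = 4 ramp runs. That means 3 intermediate landings.
Ramp run (horizontal) at 1:14: 1335 × 14 = 18690 mm.
Intermediate landings: 3 × 2400 = 7200 mm.
Top and bottom landings: 2 × 1200 = 2400 mm.
Total = 18690 + 7200 + 2400 = 28290 mm.

28290 mm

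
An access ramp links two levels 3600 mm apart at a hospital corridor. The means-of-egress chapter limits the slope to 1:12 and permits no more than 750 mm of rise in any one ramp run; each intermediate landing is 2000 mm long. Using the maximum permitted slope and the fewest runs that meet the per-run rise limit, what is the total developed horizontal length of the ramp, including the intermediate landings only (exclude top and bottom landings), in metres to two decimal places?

51.20 m

At most 750 each: 3600/750 = 4.80, giving 5 ramp runs. That means 4 intermediate landings.
Ramp run (horizontal) at 1:12: 3600 × 12 = 43200 mm.
Intermediate landings: 4 × 2000 = 8000 mm.
Total developed length = 43200 + 8000 = 51200 mm.
= 51.20 m.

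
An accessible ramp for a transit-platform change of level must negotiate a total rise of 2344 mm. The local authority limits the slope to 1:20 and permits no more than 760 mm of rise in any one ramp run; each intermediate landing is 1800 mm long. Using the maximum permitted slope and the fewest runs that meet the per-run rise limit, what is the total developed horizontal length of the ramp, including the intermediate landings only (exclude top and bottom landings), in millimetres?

⌈2344/760⌉ = 4 ramp runs. That means 3 intermediate landings.
Ramp run (horizontal) at 1:20: 2344 × 20 = 46880 mm.
Intermediate landings: 3 × 1800 = 5400 mm.
Developed length = 46880 + 5400 = 52280 mm.

52280 mm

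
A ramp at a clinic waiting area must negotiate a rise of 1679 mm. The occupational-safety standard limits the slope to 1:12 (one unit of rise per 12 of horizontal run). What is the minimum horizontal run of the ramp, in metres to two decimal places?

20.15 m

Run = rise × 12 = 1679 × 12 = 20148 mm.
20148 mm = 20.15 m.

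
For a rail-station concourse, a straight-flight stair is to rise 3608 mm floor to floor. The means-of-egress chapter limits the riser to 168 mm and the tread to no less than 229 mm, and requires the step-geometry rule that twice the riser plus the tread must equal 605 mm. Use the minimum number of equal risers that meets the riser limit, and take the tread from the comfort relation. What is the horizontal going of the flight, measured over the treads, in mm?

5817 mm

3608 / 168 = 21.48, so 22 risers are needed.
Riser R = 3608 / 22 = 164 mm, within the 168 mm limit.
Tread T = 605 − 2 × 164 = 277 mm (≥ 229 mm).
Going = (22 − 1) × 277 = 5817 mm.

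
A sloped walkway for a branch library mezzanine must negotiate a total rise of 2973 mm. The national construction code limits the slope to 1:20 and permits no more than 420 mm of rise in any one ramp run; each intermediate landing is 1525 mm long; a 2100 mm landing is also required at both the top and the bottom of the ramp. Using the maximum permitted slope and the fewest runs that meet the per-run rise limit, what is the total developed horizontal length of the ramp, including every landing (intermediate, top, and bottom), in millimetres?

74335 mm

2973 / 420 = 7.08, so 8 ramp runs are needed. That means 7 intermediate landings.
Ramp run (horizontal) at 1:20: 2973 × 20 = 59460 mm.
Intermediate landings: 7 × 1525 = 10675 mm.
Top and bottom landings: 2 × 2100 = 4200 mm.
Total = 59460 + 10675 + 4200 = 74335 mm.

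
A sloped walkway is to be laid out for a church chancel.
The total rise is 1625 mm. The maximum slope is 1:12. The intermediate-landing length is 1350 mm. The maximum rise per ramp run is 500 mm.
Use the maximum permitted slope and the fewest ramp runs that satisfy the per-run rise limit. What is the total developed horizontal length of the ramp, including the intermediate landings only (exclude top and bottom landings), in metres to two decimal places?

At most 500 each: 1625/500 = 3.25, giving 4 ramp runs. That means 3 intermediate landings.
Horizontal run for 1625 mm of rise at 1:12 is 1625 × 12 = 19500 mm.
3 intermediate landings contribute 3 × 1350 = 4050 mm.
Developed length = 19500 + 4050 = 23550 mm.
= 23.55 m.

23.55 m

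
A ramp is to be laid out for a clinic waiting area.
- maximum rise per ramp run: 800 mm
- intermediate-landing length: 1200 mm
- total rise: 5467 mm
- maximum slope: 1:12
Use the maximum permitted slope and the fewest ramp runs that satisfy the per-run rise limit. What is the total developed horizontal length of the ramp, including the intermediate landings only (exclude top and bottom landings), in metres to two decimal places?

72.80 m

5467 / 800 = 6.834 → round up to 7 ramp runs. That means 6 intermediate landings.
Horizontal run for 5467 mm of rise at 1:12 is 5467 × 12 = 65604 mm.
6 intermediate landings contribute 6 × 1200 = 7200 mm.
Developed length = 65604 + 7200 = 72804 mm.
= 72.80 m.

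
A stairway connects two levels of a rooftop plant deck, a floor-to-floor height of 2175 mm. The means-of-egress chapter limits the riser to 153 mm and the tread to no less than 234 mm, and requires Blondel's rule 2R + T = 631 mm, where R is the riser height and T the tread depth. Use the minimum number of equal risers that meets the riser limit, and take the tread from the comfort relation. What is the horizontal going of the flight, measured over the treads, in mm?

4774 mm

At most 153 each: 2175/153 = 14.22, giving 15 risers.
Riser R = 2175 / 15 = 145 mm, within the 153 mm limit.
Tread T = 631 − 2 × 145 = 341 mm (≥ 234 mm).
Going = (15 − 1) × 341 = 4774 mm.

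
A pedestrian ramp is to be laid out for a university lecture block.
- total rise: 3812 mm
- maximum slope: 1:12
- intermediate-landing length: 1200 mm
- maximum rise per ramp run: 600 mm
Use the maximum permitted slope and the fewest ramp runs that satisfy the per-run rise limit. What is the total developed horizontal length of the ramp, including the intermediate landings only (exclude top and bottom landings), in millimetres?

3812 / 600 = 6.353 → round up to 7 ramp runs. That means 6 intermediate landings.
Horizontal run for 3812 mm of rise at 1:12 is 3812 × 12 = 45744 mm.
6 intermediate landings contribute 6 × 1200 = 7200 mm.
Developed length = 45744 + 7200 = 52944 mm.

52944 mm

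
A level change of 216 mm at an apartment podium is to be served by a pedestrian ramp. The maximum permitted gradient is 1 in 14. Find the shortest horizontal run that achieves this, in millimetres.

3024 mm

At 1:14 the run is 14 × 216 = 3024 mm.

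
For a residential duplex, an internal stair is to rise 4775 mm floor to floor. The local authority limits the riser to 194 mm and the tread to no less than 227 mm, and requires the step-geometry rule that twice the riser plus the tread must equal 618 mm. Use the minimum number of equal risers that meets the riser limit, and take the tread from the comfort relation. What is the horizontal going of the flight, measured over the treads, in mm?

5664 mm

⌈4775/194⌉ = 25 risers.
Each riser is 4775/25 = 191 mm (≤ 194 mm).
T = 618 − 2·191 = 236 mm, which satisfies the 227 mm minimum.
25 risers give 24 treads; going = 24 × 236 = 5664 mm.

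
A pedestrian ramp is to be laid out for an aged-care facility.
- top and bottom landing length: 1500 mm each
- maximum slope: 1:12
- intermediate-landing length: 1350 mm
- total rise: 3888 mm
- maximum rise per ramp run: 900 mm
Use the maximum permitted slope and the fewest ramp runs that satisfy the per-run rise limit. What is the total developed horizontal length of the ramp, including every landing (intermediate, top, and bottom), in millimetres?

At most 900 each: 3888/900 = 4.32, giving 5 ramp runs. That means 4 intermediate landings.
Ramp run (horizontal) at 1:12: 3888 × 12 = 46656 mm.
Intermediate landings: 4 × 1350 = 5400 mm.
Top and bottom landings: 2 × 1500 = 3000 mm.
Total = 46656 + 5400 + 3000 = 55056 mm.

55056 mm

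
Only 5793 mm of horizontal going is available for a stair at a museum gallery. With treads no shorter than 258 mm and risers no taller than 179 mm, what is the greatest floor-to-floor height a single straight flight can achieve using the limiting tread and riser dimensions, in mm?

4117 mm

Treads that fit: ⌊5793 / 258⌋ = 22.
Risers = treads + 1 = 23.
Maximum height = 23 × 179 = 4117 mm.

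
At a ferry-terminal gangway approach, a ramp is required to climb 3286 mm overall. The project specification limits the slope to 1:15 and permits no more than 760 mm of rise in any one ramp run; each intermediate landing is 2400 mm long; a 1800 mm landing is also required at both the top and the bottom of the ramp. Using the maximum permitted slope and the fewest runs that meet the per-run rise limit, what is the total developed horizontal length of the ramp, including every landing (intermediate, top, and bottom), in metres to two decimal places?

3286 / 760 = 4.32, so 5 ramp runs are needed. That means 4 intermediate landings.
Ramp run (horizontal) at 1:15: 3286 × 15 = 49290 mm.
4 intermediate landings contribute 4 × 2400 = 9600 mm.
Top and bottom landings: 2 × 1800 = 3600 mm.
Total = 49290 + 9600 + 3600 = 62490 mm.
= 62.49 m.

62.49 m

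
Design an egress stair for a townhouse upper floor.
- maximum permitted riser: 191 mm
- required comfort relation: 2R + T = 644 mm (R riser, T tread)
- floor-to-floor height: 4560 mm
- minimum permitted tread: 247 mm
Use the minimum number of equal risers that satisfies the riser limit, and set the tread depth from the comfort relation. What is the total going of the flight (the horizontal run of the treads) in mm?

⌈4560/191⌉ = 24 risers.
Each riser is 4560/24 = 190 mm (≤ 191 mm).
Tread T = 644 − 2 × 190 = 264 mm (≥ 247 mm).
Going = (24 − 1) × 264 = 6072 mm.

6072 mm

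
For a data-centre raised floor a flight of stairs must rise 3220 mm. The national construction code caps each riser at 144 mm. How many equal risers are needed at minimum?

3220 / 144 = 22.361 → round up to 23 risers.

23 risers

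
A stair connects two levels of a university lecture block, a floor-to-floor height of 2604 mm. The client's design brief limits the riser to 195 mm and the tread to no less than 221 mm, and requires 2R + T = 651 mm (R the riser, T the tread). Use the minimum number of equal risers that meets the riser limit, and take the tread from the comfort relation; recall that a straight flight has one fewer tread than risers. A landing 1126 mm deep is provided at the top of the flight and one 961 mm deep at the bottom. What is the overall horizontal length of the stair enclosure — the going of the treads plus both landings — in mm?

At most 195 each: 2604/195 = 13.35, giving 14 risers.
Riser R = 2604 / 14 = 186 mm, within the 195 mm limit.
T = 651 − 2·186 = 279 mm, which satisfies the 221 mm minimum.
Going = (14 − 1) × 279 = 3627 mm.
Add landings: 3627 + 1126 + 961 = 5714 mm.

5714 mm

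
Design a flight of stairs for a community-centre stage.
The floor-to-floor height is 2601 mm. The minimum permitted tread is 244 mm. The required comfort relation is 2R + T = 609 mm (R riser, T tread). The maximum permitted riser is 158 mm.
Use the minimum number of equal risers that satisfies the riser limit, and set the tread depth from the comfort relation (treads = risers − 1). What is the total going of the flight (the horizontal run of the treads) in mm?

4848 mm

⌈2601/158⌉ = 17 risers.
R = 2601 ÷ 17 = 153 mm.
Tread T = 609 − 2 × 153 = 303 mm (≥ 244 mm).
Going = (17 − 1) × 303 = 4848 mm.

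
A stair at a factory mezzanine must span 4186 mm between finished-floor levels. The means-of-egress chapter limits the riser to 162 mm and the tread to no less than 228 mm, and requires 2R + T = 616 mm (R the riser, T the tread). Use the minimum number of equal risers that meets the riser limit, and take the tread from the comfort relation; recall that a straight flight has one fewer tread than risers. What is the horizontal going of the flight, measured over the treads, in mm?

7350 mm

4186 / 162 = 25.84, so 26 risers are needed.
R = 4186 ÷ 26 = 161 mm.
Tread T = 616 − 2 × 161 = 294 mm (≥ 228 mm).
Going = (26 − 1) × 294 = 7350 mm.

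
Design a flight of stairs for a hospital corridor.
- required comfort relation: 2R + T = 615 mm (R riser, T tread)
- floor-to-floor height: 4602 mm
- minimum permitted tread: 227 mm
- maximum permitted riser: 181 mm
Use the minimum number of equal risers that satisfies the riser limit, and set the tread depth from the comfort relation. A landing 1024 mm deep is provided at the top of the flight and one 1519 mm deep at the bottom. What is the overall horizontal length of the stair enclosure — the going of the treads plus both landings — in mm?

9068 mm

4602 / 181 = 25.425 → round up to 26 risers.
Each riser is 4602/26 = 177 mm (≤ 181 mm).
T = 615 − 2·177 = 261 mm, which satisfies the 227 mm minimum.
Treads = 26 − 1 = 25; going = 25 × 261 = 6525 mm.
Add landings: 6525 + 1024 + 1519 = 9068 mm.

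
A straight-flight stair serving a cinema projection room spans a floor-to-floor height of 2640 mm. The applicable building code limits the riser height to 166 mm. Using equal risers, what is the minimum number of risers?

16 risers

2640 / 166 = 15.90, so 16 risers are needed.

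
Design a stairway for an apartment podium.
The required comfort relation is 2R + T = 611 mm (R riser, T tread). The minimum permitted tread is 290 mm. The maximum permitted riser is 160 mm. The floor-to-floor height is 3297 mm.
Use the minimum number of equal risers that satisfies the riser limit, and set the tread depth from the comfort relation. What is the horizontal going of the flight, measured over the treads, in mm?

5940 mm

At most 160 each: 3297/160 = 20.61, giving 21 risers.
R = 3297 ÷ 21 = 157 mm.
Tread T = 611 − 2 × 157 = 297 mm (≥ 290 mm).
21 risers give 20 treads; going = 20 × 297 = 5940 mm.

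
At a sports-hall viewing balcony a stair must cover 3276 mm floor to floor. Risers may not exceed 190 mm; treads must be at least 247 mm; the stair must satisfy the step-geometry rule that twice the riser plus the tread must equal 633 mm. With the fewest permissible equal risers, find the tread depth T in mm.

269 mm

3276 / 190 = 17.24, so 18 risers are needed.
R = 3276 ÷ 18 = 182 mm.
From 2R + T = 633: T = 633 − 364 = 269 mm.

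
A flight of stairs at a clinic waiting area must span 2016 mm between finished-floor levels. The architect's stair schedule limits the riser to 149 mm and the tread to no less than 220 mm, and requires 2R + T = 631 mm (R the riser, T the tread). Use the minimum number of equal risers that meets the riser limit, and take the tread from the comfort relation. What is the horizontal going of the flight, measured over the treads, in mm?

2016 / 149 = 13.530 → round up to 14 risers.
Each riser is 2016/14 = 144 mm (≤ 149 mm).
T = 631 − 2·144 = 343 mm, which satisfies the 220 mm minimum.
Going = (14 − 1) × 343 = 4459 mm.

4459 mm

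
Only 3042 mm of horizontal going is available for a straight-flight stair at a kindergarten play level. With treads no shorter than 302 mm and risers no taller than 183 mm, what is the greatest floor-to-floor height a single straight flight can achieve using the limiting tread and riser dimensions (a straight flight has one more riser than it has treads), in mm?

2013 mm

Treads that fit: ⌊3042 / 302⌋ = 10.
Risers = treads + 1 = 11.
Maximum height = 11 × 183 = 2013 mm.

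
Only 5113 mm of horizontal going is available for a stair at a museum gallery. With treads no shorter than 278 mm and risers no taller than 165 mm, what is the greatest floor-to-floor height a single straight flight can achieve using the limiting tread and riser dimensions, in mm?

Treads that fit: ⌊5113 / 278⌋ = 18.
Risers = treads + 1 = 19.
Maximum height = 19 × 165 = 3135 mm.

3135 mm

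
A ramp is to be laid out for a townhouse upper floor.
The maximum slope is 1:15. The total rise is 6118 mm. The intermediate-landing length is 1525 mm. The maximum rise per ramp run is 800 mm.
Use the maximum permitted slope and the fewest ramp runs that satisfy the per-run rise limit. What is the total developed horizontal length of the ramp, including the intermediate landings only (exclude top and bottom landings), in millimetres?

102445 mm

⌈6118/800⌉ = 8 ramp runs. That means 7 intermediate landings.
Ramp run (horizontal) at 1:15: 6118 × 15 = 91770 mm.
Intermediate landings: 7 × 1525 = 10675 mm.
Developed length = 91770 + 10675 = 102445 mm.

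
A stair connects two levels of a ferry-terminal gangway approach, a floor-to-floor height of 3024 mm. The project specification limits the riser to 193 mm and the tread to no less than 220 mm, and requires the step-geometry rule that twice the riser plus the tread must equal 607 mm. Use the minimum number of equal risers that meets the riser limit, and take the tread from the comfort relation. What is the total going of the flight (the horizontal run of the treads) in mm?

3435 mm

3024 / 193 = 15.67, so 16 risers are needed.
R = 3024 ÷ 16 = 189 mm.
T = 607 − 2·189 = 229 mm, which satisfies the 220 mm minimum.
Treads = 16 − 1 = 15; going = 15 × 229 = 3435 mm.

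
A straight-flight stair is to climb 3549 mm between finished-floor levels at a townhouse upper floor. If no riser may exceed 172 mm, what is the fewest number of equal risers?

3549 / 172 = 20.63, so 21 risers are needed.

21 risers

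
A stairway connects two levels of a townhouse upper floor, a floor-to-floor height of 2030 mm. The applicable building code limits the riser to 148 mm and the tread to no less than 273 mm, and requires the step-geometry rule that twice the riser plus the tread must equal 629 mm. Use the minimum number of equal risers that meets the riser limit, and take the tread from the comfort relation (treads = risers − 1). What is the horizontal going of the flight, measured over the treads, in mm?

⌈2030/148⌉ = 14 risers.
R = 2030 ÷ 14 = 145 mm.
T = 629 − 2·145 = 339 mm, which satisfies the 273 mm minimum.
14 risers give 13 treads; going = 13 × 339 = 4407 mm.

4407 mm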